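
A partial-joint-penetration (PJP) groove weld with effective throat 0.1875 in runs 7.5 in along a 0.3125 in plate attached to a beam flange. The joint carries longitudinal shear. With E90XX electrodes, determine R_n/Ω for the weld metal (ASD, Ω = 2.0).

R_n/Ω ≈ 38 kips

E90XX → F_EXX = 90 ksi.
Effective throat (given) t_e = 0.1875 in.
A_we = 0.1875 × 7.5 = 1.406 in².
F_nw = 0.6 F_EXX = 54 ksi.
R_n/Ω = (54 × 1.406) / 2.0 = 37.97 kips.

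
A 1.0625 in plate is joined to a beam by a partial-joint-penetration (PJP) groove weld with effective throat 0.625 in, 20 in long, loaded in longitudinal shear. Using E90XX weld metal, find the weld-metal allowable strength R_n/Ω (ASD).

R_n/Ω ≈ 338 kips

E90XX → F_EXX = 90 ksi.
Effective throat (given) t_e = 0.625 in.
A_we = 0.625 × 20 = 12.5 in².
F_nw = 0.6 F_EXX = 54 ksi.
R_n/Ω = (54 × 12.5) / 2.0 = 337.5 kips.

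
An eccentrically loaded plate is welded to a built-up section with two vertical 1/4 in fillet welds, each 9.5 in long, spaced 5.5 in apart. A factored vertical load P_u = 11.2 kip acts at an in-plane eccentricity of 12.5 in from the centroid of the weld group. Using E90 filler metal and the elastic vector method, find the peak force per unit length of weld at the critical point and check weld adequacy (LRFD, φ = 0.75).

E90XX → F_EXX = 90 ksi.
Total weld length L_w = 19 in. Treat welds as unit-width lines.
Polar moment about centroid: J = 2[d³/12 + d(b/2)²] = 2[9.5³/12 + 9.5×2.75²] = 286.6 in³.
Direct shear f_v = P/L_w = 11.2 / 19 = 0.5895 kip/in (vertical).
Torsion M = P·e = 11.2 × 12.5 = 140 kip·in.
Critical point at (x, y) = (2.75, 4.75) from centroid. f_tx = M·y/J = 2.32 kip/in; f_ty = M·x/J = 1.343 kip/in.
Resultant f_max = √[f_tx² + (f_v + f_ty)²] = √[2.32² + (0.5895 + 1.343)²] = 3.02 kip/in.
Capacity per unit length: φr_n = 0.75 × 0.6 × 90 × (0.707 × 0.25) = 7.158 kip/in.
3.02 ≤ 7.158 → adequate.

f_max ≈ 3.02 kip/in; adequate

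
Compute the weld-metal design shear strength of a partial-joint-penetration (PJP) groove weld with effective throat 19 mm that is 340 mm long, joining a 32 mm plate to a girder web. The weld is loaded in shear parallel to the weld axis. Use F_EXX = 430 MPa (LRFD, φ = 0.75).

φR_n ≈ 1250 kN

Effective throat (given) t_e = 19 mm.
A_we = 19 × 340 = 6460 mm².
F_nw = 0.6 F_EXX = 258 MPa.
φR_n = 0.75 × 258 × 6460 × 10⁻³ = 1250 kN.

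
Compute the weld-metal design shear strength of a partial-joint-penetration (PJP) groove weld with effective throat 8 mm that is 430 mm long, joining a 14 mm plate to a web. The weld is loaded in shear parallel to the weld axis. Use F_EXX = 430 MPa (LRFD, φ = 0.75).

φR_n ≈ 666 kN

Effective throat (given) t_e = 8 mm.
A_we = 8 × 430 = 3440 mm².
F_nw = 0.6 F_EXX = 258 MPa.
φR_n = 0.75 × 258 × 3440 × 10⁻³ = 665.6 kN.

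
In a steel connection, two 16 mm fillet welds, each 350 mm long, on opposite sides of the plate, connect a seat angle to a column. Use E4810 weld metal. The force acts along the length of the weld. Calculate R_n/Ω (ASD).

E48XX → F_EXX = 480 MPa.
Effective throat t_e = 0.707 × 16 = 11.31 mm.
Total length L = 700 mm; A_we = 11.31 × 700 = 7918 mm².
F_nw = 0.6 F_EXX = 0.6 × 480 = 288 MPa.
R_n = 288 × 7918 × 10⁻³ = 2280 kN; R_n/Ω = 2280/2.0 = 1140 kN.

R_n/Ω ≈ 1140 kN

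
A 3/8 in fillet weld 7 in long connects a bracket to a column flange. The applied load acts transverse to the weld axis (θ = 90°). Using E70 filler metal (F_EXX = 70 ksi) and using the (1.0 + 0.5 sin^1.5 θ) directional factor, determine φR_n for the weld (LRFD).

t_e = 0.707 × 0.375 = 0.2651 in; A_we = 0.2651 × 7 = 1.856 in².
Directional factor: 1.0 + 0.5 sin^1.5(90°) = 1.5.
F_nw = 0.6 × 70 × 1.5 = 63 ksi.
φR_n = 0.75 × 63 × 1.856 = 87.69 kip.

φR_n ≈ 87.7 kip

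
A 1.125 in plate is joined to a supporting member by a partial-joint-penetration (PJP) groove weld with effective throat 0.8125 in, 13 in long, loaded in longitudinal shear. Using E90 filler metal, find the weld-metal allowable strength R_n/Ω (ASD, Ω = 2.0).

E90XX → F_EXX = 90 ksi.
Effective throat (given) t_e = 0.8125 in.
A_we = 0.8125 × 13 = 10.56 in².
F_nw = 0.6 F_EXX = 54 ksi.
R_n/Ω = (54 × 10.56) / 2.0 = 285.2 kip.

R_n/Ω ≈ 285 kip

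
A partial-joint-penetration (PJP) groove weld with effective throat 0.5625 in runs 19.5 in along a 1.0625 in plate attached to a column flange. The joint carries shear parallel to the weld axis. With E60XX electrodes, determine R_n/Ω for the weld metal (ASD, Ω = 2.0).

R_n/Ω ≈ 197 kip

E60XX → F_EXX = 60 ksi.
Effective throat (given) t_e = 0.5625 in.
A_we = 0.5625 × 19.5 = 10.97 in².
F_nw = 0.6 F_EXX = 36 ksi.
R_n/Ω = (36 × 10.97) / 2.0 = 197.4 kip.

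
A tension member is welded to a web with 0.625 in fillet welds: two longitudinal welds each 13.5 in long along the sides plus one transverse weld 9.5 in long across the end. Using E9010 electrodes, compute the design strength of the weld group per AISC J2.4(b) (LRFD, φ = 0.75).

φR_n ≈ 666 kip

E90XX → F_EXX = 90 ksi.
t_e = 0.707 × 0.625 = 0.4419 in.
R_nwl = 0.6 × 90 × 0.4419 × 27 = 644.3 kip (longitudinal, 2 welds).
R_nwt = 0.6 × 90 × 0.4419 × 9.5 = 226.7 kip (transverse, base value).
(i) R_nwl + R_nwt = 870.9 kip; (ii) 0.85 R_nwl + 1.5 R_nwt = 887.6 kip.
R_n = max = 887.6 kip [governs: (ii)]; φR_n = 665.7 kip.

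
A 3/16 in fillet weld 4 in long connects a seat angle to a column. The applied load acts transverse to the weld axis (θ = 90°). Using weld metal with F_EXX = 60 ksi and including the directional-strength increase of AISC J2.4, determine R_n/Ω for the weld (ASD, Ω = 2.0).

R_n/Ω ≈ 14.3 kip

t_e = 0.707 × 0.1875 = 0.1326 in; A_we = 0.1326 × 4 = 0.5302 in².
Directional factor: 1.0 + 0.5 sin^1.5(90°) = 1.5.
F_nw = 0.6 × 60 × 1.5 = 54 ksi.
R_n/Ω = (54 × 0.5302) / 2.0 = 14.32 kip.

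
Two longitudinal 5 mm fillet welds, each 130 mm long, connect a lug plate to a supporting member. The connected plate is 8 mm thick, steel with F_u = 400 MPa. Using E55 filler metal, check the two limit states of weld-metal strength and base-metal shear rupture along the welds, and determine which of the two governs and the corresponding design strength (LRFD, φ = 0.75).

E55XX → F_EXX = 550 MPa.
t_e = 0.707 × 5 = 3.535 mm; L = 260 mm.
Weld metal: φR_n = 0.75 × 0.6 × 550 × 3.535 × 260 × 10⁻³ = 227.5 kN.
Base metal (shear rupture): φR_n = 0.75 × 0.6 × 400 × 8 × 260 × 10⁻³ = 374.4 kN.
Governing: weld metal.

φR_n ≈ 227 kN (weld metal governs)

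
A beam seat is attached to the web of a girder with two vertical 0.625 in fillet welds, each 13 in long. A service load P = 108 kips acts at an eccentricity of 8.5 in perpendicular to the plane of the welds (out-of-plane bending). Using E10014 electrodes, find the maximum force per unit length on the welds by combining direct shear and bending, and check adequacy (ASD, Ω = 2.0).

E100XX → F_EXX = 100 ksi.
L_w = 2 × 13 = 26 in; section modulus (unit throat) S = 2 × L²/6 = 56.33 in².
Direct shear f_v = P/L_w = 108/26 = 4.154 kip/in.
Moment M = P × e = 108 × 8.5 = 918 kip·in; bending f_b = M/S = 16.3 kip/in.
f_max = √(f_v² + f_b²) = √(4.154² + 16.3²) = 16.82 kip/in.
r_n/Ω = (1/2.0) × 0.6 × 100 × (0.707 × 0.625) = 13.26 kip/in → NOT adequate.

f_max ≈ 16.8 kip/in; NOT adequate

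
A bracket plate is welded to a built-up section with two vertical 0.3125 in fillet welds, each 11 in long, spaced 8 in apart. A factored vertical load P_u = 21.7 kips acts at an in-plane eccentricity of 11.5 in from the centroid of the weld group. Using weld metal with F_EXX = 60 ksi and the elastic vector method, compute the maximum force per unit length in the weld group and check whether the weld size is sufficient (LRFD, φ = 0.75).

Total weld length L_w = 22 in. Treat welds as unit-width lines.
Polar moment about centroid: J = 2[d³/12 + d(b/2)²] = 2[11³/12 + 11×4²] = 573.8 in³.
Direct shear f_v = P/L_w = 21.7 / 22 = 0.9864 kip/in (vertical).
Torsion M = P·e = 21.7 × 11.5 = 249.55 kip·in.
Critical point at (x, y) = (4, 5.5) from centroid. f_tx = M·y/J = 2.392 kip/in; f_ty = M·x/J = 1.74 kip/in.
Resultant f_max = √[f_tx² + (f_v + f_ty)²] = √[2.392² + (0.9864 + 1.74)²] = 3.626 kip/in.
Capacity per unit length: φr_n = 0.75 × 0.6 × 60 × (0.707 × 0.3125) = 5.965 kip/in.
3.626 ≤ 5.965 → adequate.

f_max ≈ 3.63 kip/in; adequate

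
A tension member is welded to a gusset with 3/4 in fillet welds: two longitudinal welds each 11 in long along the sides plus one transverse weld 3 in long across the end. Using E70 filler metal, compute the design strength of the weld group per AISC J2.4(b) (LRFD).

E70XX → F_EXX = 70 ksi.
t_e = 0.707 × 0.75 = 0.5302 in.
R_nwl = 0.6 × 70 × 0.5302 × 22 = 490 kip (longitudinal, 2 welds).
R_nwt = 0.6 × 70 × 0.5302 × 3 = 66.81 kip (transverse, base value).
(i) R_nwl + R_nwt = 556.8 kip; (ii) 0.85 R_nwl + 1.5 R_nwt = 516.7 kip.
R_n = max = 556.8 kip [governs: (i)]; φR_n = 417.6 kip.

φR_n ≈ 418 kip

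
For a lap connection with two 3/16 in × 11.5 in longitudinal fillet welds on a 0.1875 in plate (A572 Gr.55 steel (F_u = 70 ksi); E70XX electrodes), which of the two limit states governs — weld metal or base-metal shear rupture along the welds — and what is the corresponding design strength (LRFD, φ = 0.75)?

E70XX → F_EXX = 70 ksi.
t_e = 0.707 × 0.1875 = 0.1326 in; L = 23 in.
Weld metal: φR_n = 0.75 × 0.6 × 70 × 0.1326 × 23 = 96.04 kip.
Base metal (shear rupture): φR_n = 0.75 × 0.6 × 70 × 0.1875 × 23 = 135.8 kip.
Governing: weld metal.

φR_n ≈ 96 kip (weld metal governs)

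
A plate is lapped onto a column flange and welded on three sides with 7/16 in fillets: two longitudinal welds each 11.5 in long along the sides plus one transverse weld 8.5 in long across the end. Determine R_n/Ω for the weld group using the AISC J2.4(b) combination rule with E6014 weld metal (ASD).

E60XX → F_EXX = 60 ksi.
t_e = 0.707 × 0.4375 = 0.3093 in.
R_nwl = 0.6 × 60 × 0.3093 × 23 = 256.1 kip (longitudinal, 2 welds).
R_nwt = 0.6 × 60 × 0.3093 × 8.5 = 94.65 kip (transverse, base value).
(i) R_nwl + R_nwt = 350.8 kip; (ii) 0.85 R_nwl + 1.5 R_nwt = 359.7 kip.
R_n = max = 359.7 kip [governs: (ii)]; R_n/Ω = 179.8 kip.

R_n/Ω ≈ 180 kip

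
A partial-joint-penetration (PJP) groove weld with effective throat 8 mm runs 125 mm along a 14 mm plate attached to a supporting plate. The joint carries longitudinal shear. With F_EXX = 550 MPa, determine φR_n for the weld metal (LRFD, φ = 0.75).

φR_n ≈ 248 kN

Effective throat (given) t_e = 8 mm.
A_we = 8 × 125 = 1000 mm².
F_nw = 0.6 F_EXX = 330 MPa.
φR_n = 0.75 × 330 × 1000 × 10⁻³ = 247.5 kN.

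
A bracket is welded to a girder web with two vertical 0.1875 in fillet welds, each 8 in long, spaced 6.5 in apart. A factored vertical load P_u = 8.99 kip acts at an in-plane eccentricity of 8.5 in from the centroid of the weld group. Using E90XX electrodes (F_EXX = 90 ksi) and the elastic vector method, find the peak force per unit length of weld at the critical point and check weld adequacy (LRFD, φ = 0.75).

f_max ≈ 1.95 kip/in; adequate

Total weld length L_w = 16 in. Treat welds as unit-width lines.
Polar moment about centroid: J = 2[d³/12 + d(b/2)²] = 2[8³/12 + 8×3.25²] = 254.3 in³.
Direct shear f_v = P/L_w = 8.99 / 16 = 0.5619 kip/in (vertical).
Torsion M = P·e = 8.99 × 8.5 = 76.415 kip·in.
Critical point at (x, y) = (3.25, 4) from centroid. f_tx = M·y/J = 1.202 kip/in; f_ty = M·x/J = 0.9765 kip/in.
Resultant f_max = √[f_tx² + (f_v + f_ty)²] = √[1.202² + (0.5619 + 0.9765)²] = 1.952 kip/in.
Capacity per unit length: φr_n = 0.75 × 0.6 × 90 × (0.707 × 0.1875) = 5.369 kip/in.
1.952 ≤ 5.369 → adequate.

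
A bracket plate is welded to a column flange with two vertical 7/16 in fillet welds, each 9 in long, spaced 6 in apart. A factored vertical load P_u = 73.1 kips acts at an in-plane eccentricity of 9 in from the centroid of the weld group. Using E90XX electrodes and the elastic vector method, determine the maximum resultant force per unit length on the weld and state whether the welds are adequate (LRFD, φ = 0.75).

E90XX → F_EXX = 90 ksi.
Total weld length L_w = 18 in. Treat welds as unit-width lines.
Polar moment about centroid: J = 2[d³/12 + d(b/2)²] = 2[9³/12 + 9×3²] = 283.5 in³.
Direct shear f_v = P/L_w = 73.1 / 18 = 4.061 kip/in (vertical).
Torsion M = P·e = 73.1 × 9 = 657.9 kip·in.
Critical point at (x, y) = (3, 4.5) from centroid. f_tx = M·y/J = 10.44 kip/in; f_ty = M·x/J = 6.962 kip/in.
Resultant f_max = √[f_tx² + (f_v + f_ty)²] = √[10.44² + (4.061 + 6.962)²] = 15.18 kip/in.
Capacity per unit length: φr_n = 0.75 × 0.6 × 90 × (0.707 × 0.4375) = 12.53 kip/in.
15.18 > 12.53 → NOT adequate.

f_max ≈ 15.2 kip/in; NOT adequate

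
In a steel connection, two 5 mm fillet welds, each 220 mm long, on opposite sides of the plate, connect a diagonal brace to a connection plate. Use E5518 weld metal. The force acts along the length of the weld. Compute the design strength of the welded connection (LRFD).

E55XX → F_EXX = 550 MPa.
Effective throat t_e = 0.707 × 5 = 3.535 mm.
Total length L = 440 mm; A_we = 3.535 × 440 = 1555 mm².
F_nw = 0.6 F_EXX = 0.6 × 550 = 330 MPa.
φR_n = 0.75 × 330 × 1555 × 10⁻³ = 385 kN.

φR_n ≈ 385 kN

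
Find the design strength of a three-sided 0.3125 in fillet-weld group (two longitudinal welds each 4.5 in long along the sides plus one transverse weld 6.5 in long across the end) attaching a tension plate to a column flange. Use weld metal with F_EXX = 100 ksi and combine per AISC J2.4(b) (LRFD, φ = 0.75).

t_e = 0.707 × 0.3125 = 0.2209 in.
R_nwl = 0.6 × 100 × 0.2209 × 9 = 119.3 kip (longitudinal, 2 welds).
R_nwt = 0.6 × 100 × 0.2209 × 6.5 = 86.17 kip (transverse, base value).
(i) R_nwl + R_nwt = 205.5 kip; (ii) 0.85 R_nwl + 1.5 R_nwt = 230.7 kip.
R_n = max = 230.7 kip [governs: (ii)]; φR_n = 173 kip.

φR_n ≈ 173 kip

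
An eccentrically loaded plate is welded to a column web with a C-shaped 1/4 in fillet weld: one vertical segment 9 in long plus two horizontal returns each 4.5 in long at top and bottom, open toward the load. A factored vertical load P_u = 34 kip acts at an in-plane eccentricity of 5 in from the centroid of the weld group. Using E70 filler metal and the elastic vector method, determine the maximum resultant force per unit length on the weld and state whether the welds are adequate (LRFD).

f_max ≈ 4.78 kip/in; adequate

E70XX → F_EXX = 70 ksi.
Total weld length L_w = 18 in. Treat welds as unit-width lines.
Centroid: x̄ = 2×4.5×2.25 / 18 = 1.125 in from the vertical weld.
Polar moment about centroid: J = I_x + I_y = [9³/12 + 2×4.5×4.5²] + [9×1.125² + 2(4.5³/12 + 4.5×1.125²)] = 281 in³.
Direct shear f_v = P/L_w = 34 / 18 = 1.889 kip/in (vertical).
Torsion M = P·e = 34 × 5 = 170 kip·in.
Critical point at (x, y) = (3.375, 4.5) from centroid. f_tx = M·y/J = 2.723 kip/in; f_ty = M·x/J = 2.042 kip/in.
Resultant f_max = √[f_tx² + (f_v + f_ty)²] = √[2.723² + (1.889 + 2.042)²] = 4.782 kip/in.
Capacity per unit length: φr_n = 0.75 × 0.6 × 70 × (0.707 × 0.25) = 5.568 kip/in.
4.782 ≤ 5.568 → adequate.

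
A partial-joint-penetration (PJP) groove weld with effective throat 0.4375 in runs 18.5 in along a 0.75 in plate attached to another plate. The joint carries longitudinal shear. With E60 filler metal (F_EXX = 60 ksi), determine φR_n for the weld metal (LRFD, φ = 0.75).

φR_n ≈ 219 kip

Effective throat (given) t_e = 0.4375 in.
A_we = 0.4375 × 18.5 = 8.094 in².
F_nw = 0.6 F_EXX = 36 ksi.
φR_n = 0.75 × 36 × 8.094 = 218.5 kip.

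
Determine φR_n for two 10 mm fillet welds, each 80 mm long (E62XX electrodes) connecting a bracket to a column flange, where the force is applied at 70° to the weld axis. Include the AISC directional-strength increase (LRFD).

φR_n ≈ 459 kN

E62XX → F_EXX = 620 MPa.
t_e = 0.707 × 10 = 7.07 mm; A_we = 7.07 × 160 = 1131 mm².
Directional factor: 1.0 + 0.5 sin^1.5(70°) = 1.455.
F_nw = 0.6 × 620 × 1.455 = 541.4 MPa.
φR_n = 0.75 × 541.4 × 1131 × 10⁻³ = 459.3 kN.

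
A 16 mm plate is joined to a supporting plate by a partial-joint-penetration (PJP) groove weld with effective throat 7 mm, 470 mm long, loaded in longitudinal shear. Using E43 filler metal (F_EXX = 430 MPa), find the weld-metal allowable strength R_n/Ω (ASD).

R_n/Ω ≈ 424 kN

Effective throat (given) t_e = 7 mm.
A_we = 7 × 470 = 3290 mm².
F_nw = 0.6 F_EXX = 258 MPa.
R_n/Ω = (258 × 3290) / 2.0 × 10⁻³ = 424.4 kN.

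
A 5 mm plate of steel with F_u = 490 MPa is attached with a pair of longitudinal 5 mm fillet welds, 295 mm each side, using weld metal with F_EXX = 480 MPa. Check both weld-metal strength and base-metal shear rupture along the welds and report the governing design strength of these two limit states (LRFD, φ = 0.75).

φR_n ≈ 451 kN (weld metal governs)

t_e = 0.707 × 5 = 3.535 mm; L = 590 mm.
Weld metal: φR_n = 0.75 × 0.6 × 480 × 3.535 × 590 × 10⁻³ = 450.5 kN.
Base metal (shear rupture): φR_n = 0.75 × 0.6 × 490 × 5 × 590 × 10⁻³ = 650.5 kN.
Governing: weld metal.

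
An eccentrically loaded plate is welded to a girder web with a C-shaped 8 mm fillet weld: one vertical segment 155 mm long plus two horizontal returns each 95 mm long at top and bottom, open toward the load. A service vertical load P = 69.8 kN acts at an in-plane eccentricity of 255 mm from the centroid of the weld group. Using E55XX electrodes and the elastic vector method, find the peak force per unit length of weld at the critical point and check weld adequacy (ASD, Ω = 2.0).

E55XX → F_EXX = 550 MPa.
Total weld length L_w = 345 mm. Treat welds as unit-width lines.
Centroid: x̄ = 2×95×47.5 / 345 = 26.16 mm from the vertical weld.
Polar moment about centroid: J = I_x + I_y = [155³/12 + 2×95×77.5²] + [155×26.16² + 2(95³/12 + 95×21.34²)] = 1787000 mm³.
Direct shear f_v = P/L_w = 69.8×10³ / 345 = 202.3 N/mm (vertical).
Torsion M = P·e = 69.8×10³ × 255 = 17799000 N·mm.
Critical point at (x, y) = (68.84, 77.5) from centroid. f_tx = M·y/J = 771.9 N/mm; f_ty = M·x/J = 685.7 N/mm.
Resultant f_max = √[f_tx² + (f_v + f_ty)²] = √[771.9² + (202.3 + 685.7)²] = 1177 N/mm.
Capacity per unit length: r_n/Ω = (1/2.0) × 0.6 × 550 × (0.707 × 8) = 933.2 N/mm.
1177 > 933.2 → NOT adequate.

f_max ≈ 1180 N/mm; NOT adequate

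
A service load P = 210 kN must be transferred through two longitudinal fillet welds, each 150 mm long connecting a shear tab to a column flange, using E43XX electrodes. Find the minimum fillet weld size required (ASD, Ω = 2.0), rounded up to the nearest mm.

w = 8 mm

E43XX → F_EXX = 430 MPa.
Total weld length L = 300 mm.
Required throat t_e = P × Ω / (0.6 F_EXX × L) = 210 × 2.0 / (0.6 × 430 × 300 × 10⁻³) = 5.426 mm.
Required leg w = t_e / 0.707 = 7.675 mm → use 8 mm.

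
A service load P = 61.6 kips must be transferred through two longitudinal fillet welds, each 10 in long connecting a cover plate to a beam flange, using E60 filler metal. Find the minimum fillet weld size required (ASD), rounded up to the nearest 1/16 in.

w = 1/4 in

E60XX → F_EXX = 60 ksi.
Total weld length L = 20 in.
Required throat t_e = P × Ω / (0.6 F_EXX × L) = 61.6 × 2.0 / (0.6 × 60 × 20) = 0.1711 in.
Required leg w = t_e / 0.707 = 0.242 in → use 1/4 in.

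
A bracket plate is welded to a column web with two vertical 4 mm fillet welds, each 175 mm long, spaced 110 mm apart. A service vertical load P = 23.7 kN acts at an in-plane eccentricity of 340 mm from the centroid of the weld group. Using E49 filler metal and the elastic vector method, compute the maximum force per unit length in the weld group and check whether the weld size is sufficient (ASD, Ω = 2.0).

E49XX → F_EXX = 490 MPa.
Total weld length L_w = 350 mm. Treat welds as unit-width lines.
Polar moment about centroid: J = 2[d³/12 + d(b/2)²] = 2[175³/12 + 175×55²] = 1952000 mm³.
Direct shear f_v = P/L_w = 23.7×10³ / 350 = 67.71 N/mm (vertical).
Torsion M = P·e = 23.7×10³ × 340 = 8058000 N·mm.
Critical point at (x, y) = (55, 87.5) from centroid. f_tx = M·y/J = 361.2 N/mm; f_ty = M·x/J = 227 N/mm.
Resultant f_max = √[f_tx² + (f_v + f_ty)²] = √[361.2² + (67.71 + 227)²] = 466.2 N/mm.
Capacity per unit length: r_n/Ω = (1/2.0) × 0.6 × 490 × (0.707 × 4) = 415.7 N/mm.
466.2 > 415.7 → NOT adequate.

f_max ≈ 466 N/mm; NOT adequate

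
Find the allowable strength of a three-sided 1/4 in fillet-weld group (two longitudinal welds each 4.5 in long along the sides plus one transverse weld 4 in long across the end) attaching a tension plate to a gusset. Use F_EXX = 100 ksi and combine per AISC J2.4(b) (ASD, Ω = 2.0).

R_n/Ω ≈ 72.4 kips

t_e = 0.707 × 0.25 = 0.1767 in.
R_nwl = 0.6 × 100 × 0.1767 × 9 = 95.44 kips (longitudinal, 2 welds).
R_nwt = 0.6 × 100 × 0.1767 × 4 = 42.42 kips (transverse, base value).
(i) R_nwl + R_nwt = 137.9 kips; (ii) 0.85 R_nwl + 1.5 R_nwt = 144.8 kips.
R_n = max = 144.8 kips [governs: (ii)]; R_n/Ω = 72.38 kips.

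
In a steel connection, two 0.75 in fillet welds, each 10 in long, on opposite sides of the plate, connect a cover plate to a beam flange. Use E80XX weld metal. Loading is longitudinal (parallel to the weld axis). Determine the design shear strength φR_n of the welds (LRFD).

φR_n ≈ 382 kip

E80XX → F_EXX = 80 ksi.
Effective throat t_e = 0.707 × 0.75 = 0.5302 in.
Total length L = 20 in; A_we = 0.5302 × 20 = 10.61 in².
F_nw = 0.6 F_EXX = 0.6 × 80 = 48 ksi.
φR_n = 0.75 × 48 × 10.61 = 381.8 kip.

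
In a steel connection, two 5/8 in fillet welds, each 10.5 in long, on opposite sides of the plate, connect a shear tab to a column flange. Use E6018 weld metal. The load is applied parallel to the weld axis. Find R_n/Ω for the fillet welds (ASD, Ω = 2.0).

E60XX → F_EXX = 60 ksi.
Effective throat t_e = 0.707 × 0.625 = 0.4419 in.
Total length L = 21 in; A_we = 0.4419 × 21 = 9.279 in².
F_nw = 0.6 F_EXX = 0.6 × 60 = 36 ksi.
R_n = 36 × 9.279 = 334.1 kips; R_n/Ω = 334.1/2.0 = 167 kips.

R_n/Ω ≈ 167 kips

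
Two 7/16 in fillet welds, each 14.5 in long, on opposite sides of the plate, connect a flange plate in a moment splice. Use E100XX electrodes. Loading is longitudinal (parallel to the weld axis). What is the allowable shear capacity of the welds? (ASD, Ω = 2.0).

R_n/Ω ≈ 269 kip

E100XX → F_EXX = 100 ksi.
Effective throat t_e = 0.707 × 0.4375 = 0.3093 in.
Total length L = 29 in; A_we = 0.3093 × 29 = 8.97 in².
F_nw = 0.6 F_EXX = 0.6 × 100 = 60 ksi.
R_n = 60 × 8.97 = 538.2 kip; R_n/Ω = 538.2/2.0 = 269.1 kip.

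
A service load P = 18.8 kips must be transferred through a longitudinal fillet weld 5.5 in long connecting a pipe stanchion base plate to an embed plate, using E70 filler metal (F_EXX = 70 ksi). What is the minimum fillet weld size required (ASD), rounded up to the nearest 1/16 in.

Total weld length L = 5.5 in.
Required throat t_e = P × Ω / (0.6 F_EXX × L) = 18.8 × 2.0 / (0.6 × 70 × 5.5) = 0.1628 in.
Required leg w = t_e / 0.707 = 0.2302 in → use 1/4 in.

w = 1/4 in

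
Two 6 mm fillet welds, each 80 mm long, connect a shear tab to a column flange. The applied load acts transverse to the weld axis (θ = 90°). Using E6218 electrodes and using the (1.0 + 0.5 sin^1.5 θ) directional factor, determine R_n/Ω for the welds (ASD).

R_n/Ω ≈ 189 kN

E62XX → F_EXX = 620 MPa.
t_e = 0.707 × 6 = 4.242 mm; A_we = 4.242 × 160 = 678.7 mm².
Directional factor: 1.0 + 0.5 sin^1.5(90°) = 1.5.
F_nw = 0.6 × 620 × 1.5 = 558 MPa.
R_n/Ω = (558 × 678.7) / 2.0 × 10⁻³ = 189.4 kN.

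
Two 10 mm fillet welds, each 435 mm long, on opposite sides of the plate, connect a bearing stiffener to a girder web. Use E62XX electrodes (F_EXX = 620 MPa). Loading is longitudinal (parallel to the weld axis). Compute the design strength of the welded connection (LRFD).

φR_n ≈ 1720 kN

Effective throat t_e = 0.707 × 10 = 7.07 mm.
Total length L = 870 mm; A_we = 7.07 × 870 = 6151 mm².
F_nw = 0.6 F_EXX = 0.6 × 620 = 372 MPa.
φR_n = 0.75 × 372 × 6151 × 10⁻³ = 1716 kN.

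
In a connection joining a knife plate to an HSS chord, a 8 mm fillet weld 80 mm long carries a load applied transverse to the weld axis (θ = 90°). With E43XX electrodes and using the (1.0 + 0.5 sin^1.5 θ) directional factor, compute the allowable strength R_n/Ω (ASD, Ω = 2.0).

R_n/Ω ≈ 87.6 kN

E43XX → F_EXX = 430 MPa.
t_e = 0.707 × 8 = 5.656 mm; A_we = 5.656 × 80 = 452.5 mm².
Directional factor: 1.0 + 0.5 sin^1.5(90°) = 1.5.
F_nw = 0.6 × 430 × 1.5 = 387 MPa.
R_n/Ω = (387 × 452.5) / 2.0 × 10⁻³ = 87.55 kN.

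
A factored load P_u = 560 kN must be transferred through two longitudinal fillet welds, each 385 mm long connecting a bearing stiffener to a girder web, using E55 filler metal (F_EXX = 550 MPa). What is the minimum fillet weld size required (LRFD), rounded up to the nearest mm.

w = 5 mm

Total weld length L = 770 mm.
Required throat t_e = P_u / (φ × 0.6 F_EXX × L) = 560 / (0.75 × 0.6 × 550 × 770 × 10⁻³) = 2.938 mm.
Required leg w = t_e / 0.707 = 4.156 mm → use 5 mm.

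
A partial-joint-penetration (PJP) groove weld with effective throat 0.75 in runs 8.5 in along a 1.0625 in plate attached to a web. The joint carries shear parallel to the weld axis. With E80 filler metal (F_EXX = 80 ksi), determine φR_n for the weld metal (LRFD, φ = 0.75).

Effective throat (given) t_e = 0.75 in.
A_we = 0.75 × 8.5 = 6.375 in².
F_nw = 0.6 F_EXX = 48 ksi.
φR_n = 0.75 × 48 × 6.375 = 229.5 kip.

φR_n ≈ 230 kip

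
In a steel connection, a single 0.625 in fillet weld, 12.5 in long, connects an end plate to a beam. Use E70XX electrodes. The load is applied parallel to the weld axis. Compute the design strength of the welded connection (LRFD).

φR_n ≈ 174 kips

E70XX → F_EXX = 70 ksi.
Effective throat t_e = 0.707 × 0.625 = 0.4419 in.
Total length L = 12.5 in; A_we = 0.4419 × 12.5 = 5.523 in².
F_nw = 0.6 F_EXX = 0.6 × 70 = 42 ksi.
φR_n = 0.75 × 42 × 5.523 = 174 kips.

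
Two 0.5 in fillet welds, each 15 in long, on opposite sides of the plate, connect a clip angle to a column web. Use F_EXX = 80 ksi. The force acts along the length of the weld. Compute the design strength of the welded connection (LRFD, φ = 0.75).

φR_n ≈ 382 kips

Effective throat t_e = 0.707 × 0.5 = 0.3535 in.
Total length L = 30 in; A_we = 0.3535 × 30 = 10.6 in².
F_nw = 0.6 F_EXX = 0.6 × 80 = 48 ksi.
φR_n = 0.75 × 48 × 10.6 = 381.8 kips.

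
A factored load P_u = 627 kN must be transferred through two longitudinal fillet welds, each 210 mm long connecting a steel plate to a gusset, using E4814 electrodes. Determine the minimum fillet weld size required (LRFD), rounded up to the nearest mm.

E48XX → F_EXX = 480 MPa.
Total weld length L = 420 mm.
Required throat t_e = P_u / (φ × 0.6 F_EXX × L) = 627 / (0.75 × 0.6 × 480 × 420 × 10⁻³) = 6.911 mm.
Required leg w = t_e / 0.707 = 9.776 mm → use 10 mm.

w = 10 mm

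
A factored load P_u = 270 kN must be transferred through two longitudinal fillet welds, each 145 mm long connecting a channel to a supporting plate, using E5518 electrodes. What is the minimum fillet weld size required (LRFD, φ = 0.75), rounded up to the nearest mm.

w = 6 mm

E55XX → F_EXX = 550 MPa.
Total weld length L = 290 mm.
Required throat t_e = P_u / (φ × 0.6 F_EXX × L) = 270 / (0.75 × 0.6 × 550 × 290 × 10⁻³) = 3.762 mm.
Required leg w = t_e / 0.707 = 5.321 mm → use 6 mm.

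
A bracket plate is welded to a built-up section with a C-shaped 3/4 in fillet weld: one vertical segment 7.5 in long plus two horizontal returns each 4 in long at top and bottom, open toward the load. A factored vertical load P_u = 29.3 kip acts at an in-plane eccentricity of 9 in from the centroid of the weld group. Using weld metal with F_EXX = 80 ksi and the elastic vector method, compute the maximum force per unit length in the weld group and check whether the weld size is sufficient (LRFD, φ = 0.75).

Total weld length L_w = 15.5 in. Treat welds as unit-width lines.
Centroid: x̄ = 2×4×2 / 15.5 = 1.032 in from the vertical weld.
Polar moment about centroid: J = I_x + I_y = [7.5³/12 + 2×4×3.75²] + [7.5×1.032² + 2(4³/12 + 4×0.9677²)] = 173.8 in³.
Direct shear f_v = P/L_w = 29.3 / 15.5 = 1.89 kip/in (vertical).
Torsion M = P·e = 29.3 × 9 = 263.7 kip·in.
Critical point at (x, y) = (2.968, 3.75) from centroid. f_tx = M·y/J = 5.69 kip/in; f_ty = M·x/J = 4.503 kip/in.
Resultant f_max = √[f_tx² + (f_v + f_ty)²] = √[5.69² + (1.89 + 4.503)²] = 8.558 kip/in.
Capacity per unit length: φr_n = 0.75 × 0.6 × 80 × (0.707 × 0.75) = 19.09 kip/in.
8.558 ≤ 19.09 → adequate.

f_max ≈ 8.56 kip/in; adequate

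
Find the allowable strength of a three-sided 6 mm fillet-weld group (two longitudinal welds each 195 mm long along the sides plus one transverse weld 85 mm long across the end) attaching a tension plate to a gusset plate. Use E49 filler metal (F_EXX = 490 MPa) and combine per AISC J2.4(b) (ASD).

R_n/Ω ≈ 296 kN

t_e = 0.707 × 6 = 4.242 mm.
R_nwl = 0.6 × 490 × 4.242 × 390 × 10⁻³ = 486.4 kN (longitudinal, 2 welds).
R_nwt = 0.6 × 490 × 4.242 × 85 × 10⁻³ = 106 kN (transverse, base value).
(i) R_nwl + R_nwt = 592.4 kN; (ii) 0.85 R_nwl + 1.5 R_nwt = 572.4 kN.
R_n = max = 592.4 kN [governs: (i)]; R_n/Ω = 296.2 kN.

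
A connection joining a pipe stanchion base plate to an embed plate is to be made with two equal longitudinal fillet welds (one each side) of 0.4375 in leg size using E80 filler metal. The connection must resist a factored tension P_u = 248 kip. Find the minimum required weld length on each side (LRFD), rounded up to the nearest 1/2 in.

E80XX → F_EXX = 80 ksi.
Throat t_e = 0.707 × 0.4375 = 0.3093 in.
φr_n = 0.75 × 0.6 × 80 × 0.3093 = 11.14 kip/in.
L_req = P_u / φr_n = 248 / 11.14 = 22.27 in total.
Per side: 22.27 / 2 = 11.14 in.
Round up → use L = 11.5 in on each side.

L = 11.5 in on each side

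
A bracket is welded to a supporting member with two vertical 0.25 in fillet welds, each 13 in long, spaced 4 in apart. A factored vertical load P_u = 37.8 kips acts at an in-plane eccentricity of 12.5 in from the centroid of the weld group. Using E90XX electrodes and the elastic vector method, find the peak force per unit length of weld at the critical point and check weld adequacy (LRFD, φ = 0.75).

f_max ≈ 7.39 kip/in; NOT adequate

E90XX → F_EXX = 90 ksi.
Total weld length L_w = 26 in. Treat welds as unit-width lines.
Polar moment about centroid: J = 2[d³/12 + d(b/2)²] = 2[13³/12 + 13×2²] = 470.2 in³.
Direct shear f_v = P/L_w = 37.8 / 26 = 1.454 kip/in (vertical).
Torsion M = P·e = 37.8 × 12.5 = 472.5 kip·in.
Critical point at (x, y) = (2, 6.5) from centroid. f_tx = M·y/J = 6.532 kip/in; f_ty = M·x/J = 2.01 kip/in.
Resultant f_max = √[f_tx² + (f_v + f_ty)²] = √[6.532² + (1.454 + 2.01)²] = 7.394 kip/in.
Capacity per unit length: φr_n = 0.75 × 0.6 × 90 × (0.707 × 0.25) = 7.158 kip/in.
7.394 > 7.158 → NOT adequate.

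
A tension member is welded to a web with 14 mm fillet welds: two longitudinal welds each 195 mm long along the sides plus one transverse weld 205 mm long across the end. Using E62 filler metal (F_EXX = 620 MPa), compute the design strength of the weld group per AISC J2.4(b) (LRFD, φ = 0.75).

φR_n ≈ 1760 kN

t_e = 0.707 × 14 = 9.898 mm.
R_nwl = 0.6 × 620 × 9.898 × 390 × 10⁻³ = 1436 kN (longitudinal, 2 welds).
R_nwt = 0.6 × 620 × 9.898 × 205 × 10⁻³ = 754.8 kN (transverse, base value).
(i) R_nwl + R_nwt = 2191 kN; (ii) 0.85 R_nwl + 1.5 R_nwt = 2353 kN.
R_n = max = 2353 kN [governs: (ii)]; φR_n = 1765 kN.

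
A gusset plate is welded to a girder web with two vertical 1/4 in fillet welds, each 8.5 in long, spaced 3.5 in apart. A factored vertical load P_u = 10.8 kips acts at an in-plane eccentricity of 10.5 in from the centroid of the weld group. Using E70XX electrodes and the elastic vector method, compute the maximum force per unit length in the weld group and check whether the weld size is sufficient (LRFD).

E70XX → F_EXX = 70 ksi.
Total weld length L_w = 17 in. Treat welds as unit-width lines.
Polar moment about centroid: J = 2[d³/12 + d(b/2)²] = 2[8.5³/12 + 8.5×1.75²] = 154.4 in³.
Direct shear f_v = P/L_w = 10.8 / 17 = 0.6353 kip/in (vertical).
Torsion M = P·e = 10.8 × 10.5 = 113.4 kip·in.
Critical point at (x, y) = (1.75, 4.25) from centroid. f_tx = M·y/J = 3.121 kip/in; f_ty = M·x/J = 1.285 kip/in.
Resultant f_max = √[f_tx² + (f_v + f_ty)²] = √[3.121² + (0.6353 + 1.285)²] = 3.665 kip/in.
Capacity per unit length: φr_n = 0.75 × 0.6 × 70 × (0.707 × 0.25) = 5.568 kip/in.
3.665 ≤ 5.568 → adequate.

f_max ≈ 3.66 kip/in; adequate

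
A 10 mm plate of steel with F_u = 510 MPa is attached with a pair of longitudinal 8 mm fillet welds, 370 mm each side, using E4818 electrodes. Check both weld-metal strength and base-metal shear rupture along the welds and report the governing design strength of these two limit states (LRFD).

φR_n ≈ 904 kN (weld metal governs)

E48XX → F_EXX = 480 MPa.
t_e = 0.707 × 8 = 5.656 mm; L = 740 mm.
Weld metal: φR_n = 0.75 × 0.6 × 480 × 5.656 × 740 × 10⁻³ = 904.1 kN.
Base metal (shear rupture): φR_n = 0.75 × 0.6 × 510 × 10 × 740 × 10⁻³ = 1698 kN.
Governing: weld metal.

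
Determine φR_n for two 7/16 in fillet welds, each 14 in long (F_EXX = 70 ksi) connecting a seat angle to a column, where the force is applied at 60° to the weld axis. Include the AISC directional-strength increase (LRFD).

φR_n ≈ 383 kips

t_e = 0.707 × 0.4375 = 0.3093 in; A_we = 0.3093 × 28 = 8.661 in².
Directional factor: 1.0 + 0.5 sin^1.5(60°) = 1.403.
F_nw = 0.6 × 70 × 1.403 = 58.92 ksi.
φR_n = 0.75 × 58.92 × 8.661 = 382.7 kips.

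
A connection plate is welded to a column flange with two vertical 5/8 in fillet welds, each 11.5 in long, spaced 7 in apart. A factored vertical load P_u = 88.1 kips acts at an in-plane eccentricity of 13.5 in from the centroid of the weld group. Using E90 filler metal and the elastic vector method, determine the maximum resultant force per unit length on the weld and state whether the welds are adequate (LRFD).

f_max ≈ 17.3 kip/in; adequate

E90XX → F_EXX = 90 ksi.
Total weld length L_w = 23 in. Treat welds as unit-width lines.
Polar moment about centroid: J = 2[d³/12 + d(b/2)²] = 2[11.5³/12 + 11.5×3.5²] = 535.2 in³.
Direct shear f_v = P/L_w = 88.1 / 23 = 3.83 kip/in (vertical).
Torsion M = P·e = 88.1 × 13.5 = 1189.3 kip·in.
Critical point at (x, y) = (3.5, 5.75) from centroid. f_tx = M·y/J = 12.78 kip/in; f_ty = M·x/J = 7.777 kip/in.
Resultant f_max = √[f_tx² + (f_v + f_ty)²] = √[12.78² + (3.83 + 7.777)²] = 17.26 kip/in.
Capacity per unit length: φr_n = 0.75 × 0.6 × 90 × (0.707 × 0.625) = 17.9 kip/in.
17.26 ≤ 17.9 → adequate.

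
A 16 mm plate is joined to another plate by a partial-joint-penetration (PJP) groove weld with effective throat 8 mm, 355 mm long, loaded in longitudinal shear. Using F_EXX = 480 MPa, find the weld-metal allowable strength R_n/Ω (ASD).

Effective throat (given) t_e = 8 mm.
A_we = 8 × 355 = 2840 mm².
F_nw = 0.6 F_EXX = 288 MPa.
R_n/Ω = (288 × 2840) / 2.0 × 10⁻³ = 409 kN.

R_n/Ω ≈ 409 kN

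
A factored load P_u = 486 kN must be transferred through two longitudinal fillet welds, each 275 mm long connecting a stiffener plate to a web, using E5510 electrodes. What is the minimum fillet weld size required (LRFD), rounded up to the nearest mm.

E55XX → F_EXX = 550 MPa.
Total weld length L = 550 mm.
Required throat t_e = P_u / (φ × 0.6 F_EXX × L) = 486 / (0.75 × 0.6 × 550 × 550 × 10⁻³) = 3.57 mm.
Required leg w = t_e / 0.707 = 5.05 mm → use 6 mm.

w = 6 mm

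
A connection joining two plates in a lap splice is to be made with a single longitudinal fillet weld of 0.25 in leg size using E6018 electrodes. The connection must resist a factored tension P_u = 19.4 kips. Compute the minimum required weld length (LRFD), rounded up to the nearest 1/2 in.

L = 4.5 in

E60XX → F_EXX = 60 ksi.
Throat t_e = 0.707 × 0.25 = 0.1767 in.
φr_n = 0.75 × 0.6 × 60 × 0.1767 = 4.772 kips/in.
L_req = P_u / φr_n = 19.4 / 4.772 = 4.065 in total.
Round up → use L = 4.5 in.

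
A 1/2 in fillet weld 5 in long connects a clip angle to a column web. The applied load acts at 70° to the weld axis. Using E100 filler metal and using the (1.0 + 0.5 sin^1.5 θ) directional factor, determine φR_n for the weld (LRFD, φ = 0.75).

φR_n ≈ 116 kip

E100XX → F_EXX = 100 ksi.
t_e = 0.707 × 0.5 = 0.3535 in; A_we = 0.3535 × 5 = 1.767 in².
Directional factor: 1.0 + 0.5 sin^1.5(70°) = 1.455.
F_nw = 0.6 × 100 × 1.455 = 87.33 ksi.
φR_n = 0.75 × 87.33 × 1.767 = 115.8 kip.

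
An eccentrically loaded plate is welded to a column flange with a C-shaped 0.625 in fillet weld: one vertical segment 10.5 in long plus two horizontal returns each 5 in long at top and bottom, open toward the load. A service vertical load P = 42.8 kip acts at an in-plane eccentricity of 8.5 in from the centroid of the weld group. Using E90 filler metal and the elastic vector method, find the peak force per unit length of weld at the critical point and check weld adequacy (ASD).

f_max ≈ 6.97 kip/in; adequate

E90XX → F_EXX = 90 ksi.
Total weld length L_w = 20.5 in. Treat welds as unit-width lines.
Centroid: x̄ = 2×5×2.5 / 20.5 = 1.22 in from the vertical weld.
Polar moment about centroid: J = I_x + I_y = [10.5³/12 + 2×5×5.25²] + [10.5×1.22² + 2(5³/12 + 5×1.28²)] = 424.9 in³.
Direct shear f_v = P/L_w = 42.8 / 20.5 = 2.088 kip/in (vertical).
Torsion M = P·e = 42.8 × 8.5 = 363.8 kip·in.
Critical point at (x, y) = (3.78, 5.25) from centroid. f_tx = M·y/J = 4.495 kip/in; f_ty = M·x/J = 3.237 kip/in.
Resultant f_max = √[f_tx² + (f_v + f_ty)²] = √[4.495² + (2.088 + 3.237)²] = 6.968 kip/in.
Capacity per unit length: r_n/Ω = (1/2.0) × 0.6 × 90 × (0.707 × 0.625) = 11.93 kip/in.
6.968 ≤ 11.93 → adequate.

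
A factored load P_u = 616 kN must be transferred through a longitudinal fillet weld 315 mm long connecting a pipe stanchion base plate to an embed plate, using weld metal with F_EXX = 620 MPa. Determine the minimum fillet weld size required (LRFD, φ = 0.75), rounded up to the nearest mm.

Total weld length L = 315 mm.
Required throat t_e = P_u / (φ × 0.6 F_EXX × L) = 616 / (0.75 × 0.6 × 620 × 315 × 10⁻³) = 7.009 mm.
Required leg w = t_e / 0.707 = 9.914 mm → use 10 mm.

w = 10 mm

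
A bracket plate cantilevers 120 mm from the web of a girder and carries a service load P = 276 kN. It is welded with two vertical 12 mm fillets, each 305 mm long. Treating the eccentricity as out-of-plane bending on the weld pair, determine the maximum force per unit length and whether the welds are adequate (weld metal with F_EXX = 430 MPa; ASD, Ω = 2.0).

f_max ≈ 1160 N/mm; NOT adequate

L_w = 2 × 305 = 610 mm; section modulus (unit throat) S = 2 × L²/6 = 31010 mm².
Direct shear f_v = P/L_w = 276×10³/610 = 452.5 N/mm.
Moment M = P × e = 276×10³ × 120 = 33120000 N·mm; bending f_b = M/S = 1068 N/mm.
f_max = √(f_v² + f_b²) = √(452.5² + 1068²) = 1160 N/mm.
r_n/Ω = (1/2.0) × 0.6 × 430 × (0.707 × 12) = 1094 N/mm → NOT adequate.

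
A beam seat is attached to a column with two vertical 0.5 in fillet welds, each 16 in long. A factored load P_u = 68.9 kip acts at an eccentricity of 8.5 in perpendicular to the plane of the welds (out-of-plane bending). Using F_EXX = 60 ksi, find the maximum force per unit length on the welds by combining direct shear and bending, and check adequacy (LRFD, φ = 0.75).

L_w = 2 × 16 = 32 in; section modulus (unit throat) S = 2 × L²/6 = 85.33 in².
Direct shear f_v = P/L_w = 68.9/32 = 2.153 kip/in.
Moment M = P × e = 68.9 × 8.5 = 585.65 kip·in; bending f_b = M/S = 6.863 kip/in.
f_max = √(f_v² + f_b²) = √(2.153² + 6.863²) = 7.193 kip/in.
φr_n = 0.75 × 0.6 × 60 × (0.707 × 0.5) = 9.544 kip/in → adequate.

f_max ≈ 7.19 kip/in; adequate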